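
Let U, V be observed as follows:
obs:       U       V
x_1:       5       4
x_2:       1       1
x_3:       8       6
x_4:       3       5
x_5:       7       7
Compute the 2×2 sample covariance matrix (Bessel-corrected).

Step 1 — column means:
  mean(U) = (5 + 1 + 8 + 3 + 7) / 5 = 24/5 = 4.8
  mean(V) = (4 + 1 + 6 + 5 + 7) / 5 = 23/5 = 4.6

Step 2 — sample covariance S[i,j] = (1/(n-1)) · Σ_k (x_{k,i} - mean_i) · (x_{k,j} - mean_j), with n-1 = 4.
  S[U,U] = ((0.2)·(0.2) + (-3.8)·(-3.8) + (3.2)·(3.2) + (-1.8)·(-1.8) + (2.2)·(2.2)) / 4 = 32.8/4 = 8.2
  S[U,V] = ((0.2)·(-0.6) + (-3.8)·(-3.6) + (3.2)·(1.4) + (-1.8)·(0.4) + (2.2)·(2.4)) / 4 = 22.6/4 = 5.65
  S[V,V] = ((-0.6)·(-0.6) + (-3.6)·(-3.6) + (1.4)·(1.4) + (0.4)·(0.4) + (2.4)·(2.4)) / 4 = 21.2/4 = 5.3

S is symmetric (S[j,i] = S[i,j]). Assembling:

S = [[8.2, 5.65],
 [5.65, 5.3]]


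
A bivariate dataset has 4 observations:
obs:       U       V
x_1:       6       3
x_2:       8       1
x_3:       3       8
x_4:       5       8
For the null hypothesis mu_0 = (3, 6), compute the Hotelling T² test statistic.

Step 1 — sample mean vector:
  mean(U) = (6 + 8 + 3 + 5) / 4 = 22/4 = 5.5
  mean(V) = (3 + 1 + 8 + 8) / 4 = 20/4 = 5
  x̄ = (5.5, 5),  deviation x̄ - mu_0 = (5.5, 5) - (3, 6) = (2.5, -1).

Step 2 — sample covariance matrix, S[i,j] = (1/(n-1)) · Σ_k (x_{k,i} - mean_i) · (x_{k,j} - mean_j), divisor n-1 = 3:
  S[U,U] = ((0.5)·(0.5) + (2.5)·(2.5) + (-2.5)·(-2.5) + (-0.5)·(-0.5)) / 3 = 13/3 = 4.3333
  S[U,V] = ((0.5)·(-2) + (2.5)·(-4) + (-2.5)·(3) + (-0.5)·(3)) / 3 = -20/3 = -6.6667
  S[V,V] = ((-2)·(-2) + (-4)·(-4) + (3)·(3) + (3)·(3)) / 3 = 38/3 = 12.6667
  S = [[4.3333, -6.6667],
 [-6.6667, 12.6667]].

Step 3 — invert S. det(S) = 4.3333·12.6667 - (-6.6667)² = 10.4444.
  S^{-1} = (1/det) · [[d, -b], [-b, a]] = [[1.2128, 0.6383],
 [0.6383, 0.4149]].

Step 4 — quadratic form (x̄ - mu_0)^T · S^{-1} · (x̄ - mu_0):
  S^{-1} · (x̄ - mu_0) = (2.3936, 1.1809),
  (x̄ - mu_0)^T · [...] = (2.5)·(2.3936) + (-1)·(1.1809) = 4.8032.

Step 5 — scale by n: T² = 4 · 4.8032 = 19.2128.

T² ≈ 19.2128


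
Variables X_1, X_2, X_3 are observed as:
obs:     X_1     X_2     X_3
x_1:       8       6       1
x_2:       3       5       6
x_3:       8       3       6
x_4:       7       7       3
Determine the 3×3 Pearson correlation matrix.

Step 1 — column means:
  mean(X_1) = (8 + 3 + 8 + 7) / 4 = 26/4 = 6.5
  mean(X_2) = (6 + 5 + 3 + 7) / 4 = 21/4 = 5.25
  mean(X_3) = (1 + 6 + 6 + 3) / 4 = 16/4 = 4

Step 2 — sample variances and covariances s[i,j] = (1/(n-1)) · Σ_k (x_{k,i} - mean_i) · (x_{k,j} - mean_j), with n-1 = 3:
  s[X_1,X_1] = ((1.5)·(1.5) + (-3.5)·(-3.5) + (1.5)·(1.5) + (0.5)·(0.5)) / 3 = 17/3 = 5.6667
  s[X_1,X_2] = ((1.5)·(0.75) + (-3.5)·(-0.25) + (1.5)·(-2.25) + (0.5)·(1.75)) / 3 = -0.5/3 = -0.1667
  s[X_1,X_3] = ((1.5)·(-3) + (-3.5)·(2) + (1.5)·(2) + (0.5)·(-1)) / 3 = -9/3 = -3
  s[X_2,X_2] = ((0.75)·(0.75) + (-0.25)·(-0.25) + (-2.25)·(-2.25) + (1.75)·(1.75)) / 3 = 8.75/3 = 2.9167
  s[X_2,X_3] = ((0.75)·(-3) + (-0.25)·(2) + (-2.25)·(2) + (1.75)·(-1)) / 3 = -9/3 = -3
  s[X_3,X_3] = ((-3)·(-3) + (2)·(2) + (2)·(2) + (-1)·(-1)) / 3 = 18/3 = 6
  Sample standard deviations s_i = √(s[i,i]):
  s(X_1) = √(5.6667) = 2.3805
  s(X_2) = √(2.9167) = 1.7078
  s(X_3) = √(6) = 2.4495

Step 3 — r_{ij} = s_{ij} / (s_i · s_j):
  r[X_1,X_1] = 1 (diagonal).
  r[X_1,X_2] = -0.1667 / (2.3805 · 1.7078) = -0.1667 / 4.0654 = -0.041
  r[X_1,X_3] = -3 / (2.3805 · 2.4495) = -3 / 5.831 = -0.5145
  r[X_2,X_2] = 1 (diagonal).
  r[X_2,X_3] = -3 / (1.7078 · 2.4495) = -3 / 4.1833 = -0.7171
  r[X_3,X_3] = 1 (diagonal).

R is symmetric with unit diagonal. Assembling:

R = [[1, -0.041, -0.5145],
 [-0.041, 1, -0.7171],
 [-0.5145, -0.7171, 1]]


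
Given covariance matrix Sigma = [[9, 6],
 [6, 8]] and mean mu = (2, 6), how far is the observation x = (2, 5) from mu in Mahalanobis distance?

Step 1 — centre the observation: (x - mu) = (0, -1).

Step 2 — invert Sigma. det(Sigma) = 9·8 - (6)² = 36.
  Sigma^{-1} = (1/det) · [[d, -b], [-b, a]] = [[0.2222, -0.1667],
 [-0.1667, 0.25]].

Step 3 — form the quadratic (x - mu)^T · Sigma^{-1} · (x - mu):
  Sigma^{-1} · (x - mu) = (0.1667, -0.25).
  (x - mu)^T · [Sigma^{-1} · (x - mu)] = (0)·(0.1667) + (-1)·(-0.25) = 0.25.

Step 4 — take square root: d = √(0.25) ≈ 0.5.

d(x, mu) = √(0.25) ≈ 0.5


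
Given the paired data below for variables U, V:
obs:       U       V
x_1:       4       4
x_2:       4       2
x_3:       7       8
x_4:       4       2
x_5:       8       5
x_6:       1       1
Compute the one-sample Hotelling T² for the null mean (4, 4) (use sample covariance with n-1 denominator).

Step 1 — sample mean vector:
  mean(U) = (4 + 4 + 7 + 4 + 8 + 1) / 6 = 28/6 = 4.6667
  mean(V) = (4 + 2 + 8 + 2 + 5 + 1) / 6 = 22/6 = 3.6667
  x̄ = (4.6667, 3.6667),  deviation x̄ - mu_0 = (4.6667, 3.6667) - (4, 4) = (0.6667, -0.3333).

Step 2 — sample covariance matrix, S[i,j] = (1/(n-1)) · Σ_k (x_{k,i} - mean_i) · (x_{k,j} - mean_j), divisor n-1 = 5:
  S[U,U] = ((-0.6667)·(-0.6667) + (-0.6667)·(-0.6667) + (2.3333)·(2.3333) + (-0.6667)·(-0.6667) + (3.3333)·(3.3333) + (-3.6667)·(-3.6667)) / 5 = 31.3333/5 = 6.2667
  S[U,V] = ((-0.6667)·(0.3333) + (-0.6667)·(-1.6667) + (2.3333)·(4.3333) + (-0.6667)·(-1.6667) + (3.3333)·(1.3333) + (-3.6667)·(-2.6667)) / 5 = 26.3333/5 = 5.2667
  S[V,V] = ((0.3333)·(0.3333) + (-1.6667)·(-1.6667) + (4.3333)·(4.3333) + (-1.6667)·(-1.6667) + (1.3333)·(1.3333) + (-2.6667)·(-2.6667)) / 5 = 33.3333/5 = 6.6667
  S = [[6.2667, 5.2667],
 [5.2667, 6.6667]].

Step 3 — invert S. det(S) = 6.2667·6.6667 - (5.2667)² = 14.04.
  S^{-1} = (1/det) · [[d, -b], [-b, a]] = [[0.4748, -0.3751],
 [-0.3751, 0.4463]].

Step 4 — quadratic form (x̄ - mu_0)^T · S^{-1} · (x̄ - mu_0):
  S^{-1} · (x̄ - mu_0) = (0.4416, -0.3989),
  (x̄ - mu_0)^T · [...] = (0.6667)·(0.4416) + (-0.3333)·(-0.3989) = 0.4274.

Step 5 — scale by n: T² = 6 · 0.4274 = 2.5641.

T² ≈ 2.5641


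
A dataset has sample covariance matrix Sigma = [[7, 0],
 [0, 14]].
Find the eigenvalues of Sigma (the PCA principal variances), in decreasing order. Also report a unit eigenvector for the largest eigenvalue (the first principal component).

Step 1 — characteristic polynomial of 2×2 Sigma:
  det(Sigma - λI) = λ² - trace · λ + det = 0.
  trace = 7 + 14 = 21, det = 7·14 - (0)² = 98.
Step 2 — discriminant:
  Δ = trace² - 4·det = 441 - 392 = 49.
Step 3 — eigenvalues:
  λ = (trace ± √Δ)/2 = (21 ± 7)/2,
  λ_1 = 14,  λ_2 = 7.

Step 4 — unit eigenvector for λ_1: Sigma is diagonal, so its eigenvectors are the coordinate axes. λ_1 = 14 is the diagonal entry on the second coordinate axis, hence
  v_1 = (0, 1) (||v_1|| = 1).

λ_1 = 14,  λ_2 = 7;  v_1 ≈ (0, 1)


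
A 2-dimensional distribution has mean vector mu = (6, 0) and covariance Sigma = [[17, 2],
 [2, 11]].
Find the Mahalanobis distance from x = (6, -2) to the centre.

Step 1 — centre the observation: (x - mu) = (0, -2).

Step 2 — invert Sigma. det(Sigma) = 17·11 - (2)² = 183.
  Sigma^{-1} = (1/det) · [[d, -b], [-b, a]] = [[0.0601, -0.0109],
 [-0.0109, 0.0929]].

Step 3 — form the quadratic (x - mu)^T · Sigma^{-1} · (x - mu):
  Sigma^{-1} · (x - mu) = (0.0219, -0.1858).
  (x - mu)^T · [Sigma^{-1} · (x - mu)] = (0)·(0.0219) + (-2)·(-0.1858) = 0.3716.

Step 4 — take square root: d = √(0.3716) ≈ 0.6096.

d(x, mu) = √(0.3716) ≈ 0.6096


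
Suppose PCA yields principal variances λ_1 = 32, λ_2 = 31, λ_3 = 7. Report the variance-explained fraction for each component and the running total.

Step 1 — total variance = trace(Sigma) = Σ λ_i = 32 + 31 + 7 = 70.

Step 2 — fraction explained by component i = λ_i / Σ λ:
  PC1: 32/70 = 0.4571
  PC2: 31/70 = 0.4429
  PC3: 7/70 = 0.1

Step 3 — cumulative fraction after k components = (λ_1 + ... + λ_k) / Σ λ:
  k = 1: 32/70 = 0.4571
  k = 2: (32 + 31)/70 = 63/70 = 0.9
  k = 3: (32 + 31 + 7)/70 = 70/70 = 1

Summary (fraction, with percent):

explained: PC1 0.4571 (45.71%), PC2 0.4429 (44.29%), PC3 0.1 (10%);  cumulative: 0.4571, 0.9, 1


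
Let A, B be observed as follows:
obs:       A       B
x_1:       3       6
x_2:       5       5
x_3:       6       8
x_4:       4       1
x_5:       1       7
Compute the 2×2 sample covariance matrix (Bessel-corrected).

Step 1 — column means:
  mean(A) = (3 + 5 + 6 + 4 + 1) / 5 = 19/5 = 3.8
  mean(B) = (6 + 5 + 8 + 1 + 7) / 5 = 27/5 = 5.4

Step 2 — sample covariance S[i,j] = (1/(n-1)) · Σ_k (x_{k,i} - mean_i) · (x_{k,j} - mean_j), with n-1 = 4.
  S[A,A] = ((-0.8)·(-0.8) + (1.2)·(1.2) + (2.2)·(2.2) + (0.2)·(0.2) + (-2.8)·(-2.8)) / 4 = 14.8/4 = 3.7
  S[A,B] = ((-0.8)·(0.6) + (1.2)·(-0.4) + (2.2)·(2.6) + (0.2)·(-4.4) + (-2.8)·(1.6)) / 4 = -0.6/4 = -0.15
  S[B,B] = ((0.6)·(0.6) + (-0.4)·(-0.4) + (2.6)·(2.6) + (-4.4)·(-4.4) + (1.6)·(1.6)) / 4 = 29.2/4 = 7.3

S is symmetric (S[j,i] = S[i,j]). Assembling:

S = [[3.7, -0.15],
 [-0.15, 7.3]]


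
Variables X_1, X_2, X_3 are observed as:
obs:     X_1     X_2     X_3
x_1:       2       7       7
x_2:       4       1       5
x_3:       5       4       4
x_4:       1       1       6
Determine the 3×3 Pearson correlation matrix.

Step 1 — column means:
  mean(X_1) = (2 + 4 + 5 + 1) / 4 = 12/4 = 3
  mean(X_2) = (7 + 1 + 4 + 1) / 4 = 13/4 = 3.25
  mean(X_3) = (7 + 5 + 4 + 6) / 4 = 22/4 = 5.5

Step 2 — sample variances and covariances s[i,j] = (1/(n-1)) · Σ_k (x_{k,i} - mean_i) · (x_{k,j} - mean_j), with n-1 = 3:
  s[X_1,X_1] = ((-1)·(-1) + (1)·(1) + (2)·(2) + (-2)·(-2)) / 3 = 10/3 = 3.3333
  s[X_1,X_2] = ((-1)·(3.75) + (1)·(-2.25) + (2)·(0.75) + (-2)·(-2.25)) / 3 = 0/3 = 0
  s[X_1,X_3] = ((-1)·(1.5) + (1)·(-0.5) + (2)·(-1.5) + (-2)·(0.5)) / 3 = -6/3 = -2
  s[X_2,X_2] = ((3.75)·(3.75) + (-2.25)·(-2.25) + (0.75)·(0.75) + (-2.25)·(-2.25)) / 3 = 24.75/3 = 8.25
  s[X_2,X_3] = ((3.75)·(1.5) + (-2.25)·(-0.5) + (0.75)·(-1.5) + (-2.25)·(0.5)) / 3 = 4.5/3 = 1.5
  s[X_3,X_3] = ((1.5)·(1.5) + (-0.5)·(-0.5) + (-1.5)·(-1.5) + (0.5)·(0.5)) / 3 = 5/3 = 1.6667
  Sample standard deviations s_i = √(s[i,i]):
  s(X_1) = √(3.3333) = 1.8257
  s(X_2) = √(8.25) = 2.8723
  s(X_3) = √(1.6667) = 1.291

Step 3 — r_{ij} = s_{ij} / (s_i · s_j):
  r[X_1,X_1] = 1 (diagonal).
  r[X_1,X_2] = 0 / (1.8257 · 2.8723) = 0 / 5.244 = 0
  r[X_1,X_3] = -2 / (1.8257 · 1.291) = -2 / 2.357 = -0.8485
  r[X_2,X_2] = 1 (diagonal).
  r[X_2,X_3] = 1.5 / (2.8723 · 1.291) = 1.5 / 3.7081 = 0.4045
  r[X_3,X_3] = 1 (diagonal).

R is symmetric with unit diagonal. Assembling:

R = [[1, 0, -0.8485],
 [0, 1, 0.4045],
 [-0.8485, 0.4045, 1]]


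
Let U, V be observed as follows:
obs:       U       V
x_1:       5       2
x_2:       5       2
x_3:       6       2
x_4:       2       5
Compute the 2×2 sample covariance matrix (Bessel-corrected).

Step 1 — column means:
  mean(U) = (5 + 5 + 6 + 2) / 4 = 18/4 = 4.5
  mean(V) = (2 + 2 + 2 + 5) / 4 = 11/4 = 2.75

Step 2 — sample covariance S[i,j] = (1/(n-1)) · Σ_k (x_{k,i} - mean_i) · (x_{k,j} - mean_j), with n-1 = 3.
  S[U,U] = ((0.5)·(0.5) + (0.5)·(0.5) + (1.5)·(1.5) + (-2.5)·(-2.5)) / 3 = 9/3 = 3
  S[U,V] = ((0.5)·(-0.75) + (0.5)·(-0.75) + (1.5)·(-0.75) + (-2.5)·(2.25)) / 3 = -7.5/3 = -2.5
  S[V,V] = ((-0.75)·(-0.75) + (-0.75)·(-0.75) + (-0.75)·(-0.75) + (2.25)·(2.25)) / 3 = 6.75/3 = 2.25

S is symmetric (S[j,i] = S[i,j]). Assembling:

S = [[3, -2.5],
 [-2.5, 2.25]]


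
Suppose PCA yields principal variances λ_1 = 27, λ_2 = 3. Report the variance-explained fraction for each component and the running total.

Step 1 — total variance = trace(Sigma) = Σ λ_i = 27 + 3 = 30.

Step 2 — fraction explained by component i = λ_i / Σ λ:
  PC1: 27/30 = 0.9
  PC2: 3/30 = 0.1

Step 3 — cumulative fraction after k components = (λ_1 + ... + λ_k) / Σ λ:
  k = 1: 27/30 = 0.9
  k = 2: (27 + 3)/30 = 30/30 = 1

Summary (fraction, with percent):

explained: PC1 0.9 (90%), PC2 0.1 (10%);  cumulative: 0.9, 1


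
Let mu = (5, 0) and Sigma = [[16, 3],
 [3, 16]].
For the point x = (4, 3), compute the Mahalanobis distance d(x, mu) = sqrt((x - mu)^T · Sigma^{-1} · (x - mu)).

Step 1 — centre the observation: (x - mu) = (-1, 3).

Step 2 — invert Sigma. det(Sigma) = 16·16 - (3)² = 247.
  Sigma^{-1} = (1/det) · [[d, -b], [-b, a]] = [[0.0648, -0.0121],
 [-0.0121, 0.0648]].

Step 3 — form the quadratic (x - mu)^T · Sigma^{-1} · (x - mu):
  Sigma^{-1} · (x - mu) = (-0.1012, 0.2065).
  (x - mu)^T · [Sigma^{-1} · (x - mu)] = (-1)·(-0.1012) + (3)·(0.2065) = 0.7206.

Step 4 — take square root: d = √(0.7206) ≈ 0.8489.

d(x, mu) = √(0.7206) ≈ 0.8489


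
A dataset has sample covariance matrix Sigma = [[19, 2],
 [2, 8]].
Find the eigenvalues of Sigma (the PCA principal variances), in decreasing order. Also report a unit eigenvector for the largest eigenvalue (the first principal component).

Step 1 — characteristic polynomial of 2×2 Sigma:
  det(Sigma - λI) = λ² - trace · λ + det = 0.
  trace = 19 + 8 = 27, det = 19·8 - (2)² = 148.
Step 2 — discriminant:
  Δ = trace² - 4·det = 729 - 592 = 137.
Step 3 — eigenvalues:
  λ = (trace ± √Δ)/2 = (27 ± 11.7047)/2,
  λ_1 = 19.3523,  λ_2 = 7.6477.

Step 4 — unit eigenvector for λ_1: solve (Sigma - λ_1 I)v = 0. First row:
  (19 - 19.3523)·v_x + (2)·v_y = 0, i.e. (-0.3523)·v_x + (2)·v_y = 0,
  so v ∝ (b, λ_1 - a) = (2, 0.3523) = u.
  ||u|| = √((2)² + (0.3523)²) = √(4.1242) ≈ 2.0308,
  v_1 = u/||u|| ≈ (0.9848, 0.1735) (||v_1|| = 1).

λ_1 = 19.3523,  λ_2 = 7.6477;  v_1 ≈ (0.9848, 0.1735)


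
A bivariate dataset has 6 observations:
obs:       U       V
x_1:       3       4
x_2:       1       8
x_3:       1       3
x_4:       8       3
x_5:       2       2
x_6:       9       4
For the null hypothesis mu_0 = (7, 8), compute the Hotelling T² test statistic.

Step 1 — sample mean vector:
  mean(U) = (3 + 1 + 1 + 8 + 2 + 9) / 6 = 24/6 = 4
  mean(V) = (4 + 8 + 3 + 3 + 2 + 4) / 6 = 24/6 = 4
  x̄ = (4, 4),  deviation x̄ - mu_0 = (4, 4) - (7, 8) = (-3, -4).

Step 2 — sample covariance matrix, S[i,j] = (1/(n-1)) · Σ_k (x_{k,i} - mean_i) · (x_{k,j} - mean_j), divisor n-1 = 5:
  S[U,U] = ((-1)·(-1) + (-3)·(-3) + (-3)·(-3) + (4)·(4) + (-2)·(-2) + (5)·(5)) / 5 = 64/5 = 12.8
  S[U,V] = ((-1)·(0) + (-3)·(4) + (-3)·(-1) + (4)·(-1) + (-2)·(-2) + (5)·(0)) / 5 = -9/5 = -1.8
  S[V,V] = ((0)·(0) + (4)·(4) + (-1)·(-1) + (-1)·(-1) + (-2)·(-2) + (0)·(0)) / 5 = 22/5 = 4.4
  S = [[12.8, -1.8],
 [-1.8, 4.4]].

Step 3 — invert S. det(S) = 12.8·4.4 - (-1.8)² = 53.08.
  S^{-1} = (1/det) · [[d, -b], [-b, a]] = [[0.0829, 0.0339],
 [0.0339, 0.2411]].

Step 4 — quadratic form (x̄ - mu_0)^T · S^{-1} · (x̄ - mu_0):
  S^{-1} · (x̄ - mu_0) = (-0.3843, -1.0663),
  (x̄ - mu_0)^T · [...] = (-3)·(-0.3843) + (-4)·(-1.0663) = 5.4182.

Step 5 — scale by n: T² = 6 · 5.4182 = 32.5094.

T² ≈ 32.5094


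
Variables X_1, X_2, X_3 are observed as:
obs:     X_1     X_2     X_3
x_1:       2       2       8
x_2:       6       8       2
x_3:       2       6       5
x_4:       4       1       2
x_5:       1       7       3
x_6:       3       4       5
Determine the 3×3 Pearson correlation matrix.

Step 1 — column means:
  mean(X_1) = (2 + 6 + 2 + 4 + 1 + 3) / 6 = 18/6 = 3
  mean(X_2) = (2 + 8 + 6 + 1 + 7 + 4) / 6 = 28/6 = 4.6667
  mean(X_3) = (8 + 2 + 5 + 2 + 3 + 5) / 6 = 25/6 = 4.1667

Step 2 — sample variances and covariances s[i,j] = (1/(n-1)) · Σ_k (x_{k,i} - mean_i) · (x_{k,j} - mean_j), with n-1 = 5:
  s[X_1,X_1] = ((-1)·(-1) + (3)·(3) + (-1)·(-1) + (1)·(1) + (-2)·(-2) + (0)·(0)) / 5 = 16/5 = 3.2
  s[X_1,X_2] = ((-1)·(-2.6667) + (3)·(3.3333) + (-1)·(1.3333) + (1)·(-3.6667) + (-2)·(2.3333) + (0)·(-0.6667)) / 5 = 3/5 = 0.6
  s[X_1,X_3] = ((-1)·(3.8333) + (3)·(-2.1667) + (-1)·(0.8333) + (1)·(-2.1667) + (-2)·(-1.1667) + (0)·(0.8333)) / 5 = -11/5 = -2.2
  s[X_2,X_2] = ((-2.6667)·(-2.6667) + (3.3333)·(3.3333) + (1.3333)·(1.3333) + (-3.6667)·(-3.6667) + (2.3333)·(2.3333) + (-0.6667)·(-0.6667)) / 5 = 39.3333/5 = 7.8667
  s[X_2,X_3] = ((-2.6667)·(3.8333) + (3.3333)·(-2.1667) + (1.3333)·(0.8333) + (-3.6667)·(-2.1667) + (2.3333)·(-1.1667) + (-0.6667)·(0.8333)) / 5 = -11.6667/5 = -2.3333
  s[X_3,X_3] = ((3.8333)·(3.8333) + (-2.1667)·(-2.1667) + (0.8333)·(0.8333) + (-2.1667)·(-2.1667) + (-1.1667)·(-1.1667) + (0.8333)·(0.8333)) / 5 = 26.8333/5 = 5.3667
  Sample standard deviations s_i = √(s[i,i]):
  s(X_1) = √(3.2) = 1.7889
  s(X_2) = √(7.8667) = 2.8048
  s(X_3) = √(5.3667) = 2.3166

Step 3 — r_{ij} = s_{ij} / (s_i · s_j):
  r[X_1,X_1] = 1 (diagonal).
  r[X_1,X_2] = 0.6 / (1.7889 · 2.8048) = 0.6 / 5.0173 = 0.1196
  r[X_1,X_3] = -2.2 / (1.7889 · 2.3166) = -2.2 / 4.1441 = -0.5309
  r[X_2,X_2] = 1 (diagonal).
  r[X_2,X_3] = -2.3333 / (2.8048 · 2.3166) = -2.3333 / 6.4975 = -0.3591
  r[X_3,X_3] = 1 (diagonal).

R is symmetric with unit diagonal. Assembling:

R = [[1, 0.1196, -0.5309],
 [0.1196, 1, -0.3591],
 [-0.5309, -0.3591, 1]]


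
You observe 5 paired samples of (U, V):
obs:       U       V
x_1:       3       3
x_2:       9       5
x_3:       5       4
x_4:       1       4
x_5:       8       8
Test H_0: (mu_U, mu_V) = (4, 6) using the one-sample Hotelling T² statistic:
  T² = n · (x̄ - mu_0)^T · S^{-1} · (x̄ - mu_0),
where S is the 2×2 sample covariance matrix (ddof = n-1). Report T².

Step 1 — sample mean vector:
  mean(U) = (3 + 9 + 5 + 1 + 8) / 5 = 26/5 = 5.2
  mean(V) = (3 + 5 + 4 + 4 + 8) / 5 = 24/5 = 4.8
  x̄ = (5.2, 4.8),  deviation x̄ - mu_0 = (5.2, 4.8) - (4, 6) = (1.2, -1.2).

Step 2 — sample covariance matrix, S[i,j] = (1/(n-1)) · Σ_k (x_{k,i} - mean_i) · (x_{k,j} - mean_j), divisor n-1 = 4:
  S[U,U] = ((-2.2)·(-2.2) + (3.8)·(3.8) + (-0.2)·(-0.2) + (-4.2)·(-4.2) + (2.8)·(2.8)) / 4 = 44.8/4 = 11.2
  S[U,V] = ((-2.2)·(-1.8) + (3.8)·(0.2) + (-0.2)·(-0.8) + (-4.2)·(-0.8) + (2.8)·(3.2)) / 4 = 17.2/4 = 4.3
  S[V,V] = ((-1.8)·(-1.8) + (0.2)·(0.2) + (-0.8)·(-0.8) + (-0.8)·(-0.8) + (3.2)·(3.2)) / 4 = 14.8/4 = 3.7
  S = [[11.2, 4.3],
 [4.3, 3.7]].

Step 3 — invert S. det(S) = 11.2·3.7 - (4.3)² = 22.95.
  S^{-1} = (1/det) · [[d, -b], [-b, a]] = [[0.1612, -0.1874],
 [-0.1874, 0.488]].

Step 4 — quadratic form (x̄ - mu_0)^T · S^{-1} · (x̄ - mu_0):
  S^{-1} · (x̄ - mu_0) = (0.4183, -0.8105),
  (x̄ - mu_0)^T · [...] = (1.2)·(0.4183) + (-1.2)·(-0.8105) = 1.4745.

Step 5 — scale by n: T² = 5 · 1.4745 = 7.3725.

T² ≈ 7.3725


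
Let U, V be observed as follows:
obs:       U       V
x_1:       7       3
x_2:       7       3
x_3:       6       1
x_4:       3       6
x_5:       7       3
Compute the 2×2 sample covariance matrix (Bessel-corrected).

Step 1 — column means:
  mean(U) = (7 + 7 + 6 + 3 + 7) / 5 = 30/5 = 6
  mean(V) = (3 + 3 + 1 + 6 + 3) / 5 = 16/5 = 3.2

Step 2 — sample covariance S[i,j] = (1/(n-1)) · Σ_k (x_{k,i} - mean_i) · (x_{k,j} - mean_j), with n-1 = 4.
  S[U,U] = ((1)·(1) + (1)·(1) + (0)·(0) + (-3)·(-3) + (1)·(1)) / 4 = 12/4 = 3
  S[U,V] = ((1)·(-0.2) + (1)·(-0.2) + (0)·(-2.2) + (-3)·(2.8) + (1)·(-0.2)) / 4 = -9/4 = -2.25
  S[V,V] = ((-0.2)·(-0.2) + (-0.2)·(-0.2) + (-2.2)·(-2.2) + (2.8)·(2.8) + (-0.2)·(-0.2)) / 4 = 12.8/4 = 3.2

S is symmetric (S[j,i] = S[i,j]). Assembling:

S = [[3, -2.25],
 [-2.25, 3.2]]


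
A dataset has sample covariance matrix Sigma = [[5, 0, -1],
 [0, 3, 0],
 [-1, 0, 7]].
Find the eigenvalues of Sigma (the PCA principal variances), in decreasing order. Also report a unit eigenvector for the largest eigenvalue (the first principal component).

Step 1 — characteristic polynomial p(λ) = det(λI - Sigma) = λ³ - tr·λ² + c_1·λ - det, where tr = trace, c_1 = sum of the principal 2×2 minors, det = det(Sigma):
  tr = 5 + 3 + 7 = 15,
  c_1 = (5·3 - (0)²) + (5·7 - (-1)²) + (3·7 - (0)²) = 15 + 34 + 21 = 70,
  det = 5·(3·7 - (0)²) - (0)·((0)·7 - (0)·(-1)) + (-1)·((0)·(0) - 3·(-1)) = 5·(21) - (0)·(0) + (-1)·(3) = 102.
  So p(λ) = λ³ - 15λ² + 70λ - 102.
Step 2 — look for an integer root (rational root theorem: any rational root is an integer divisor of 102). Testing λ = 3:
  p(3) = 27 - 135 + 210 - 102 = 0  ✓
  Dividing out (λ - 3): p(λ) = (λ - 3)(λ² - 12λ + 34).
Step 3 — remaining eigenvalues from the quadratic λ² - 12λ + 34 = 0:
  Δ = 12² - 4·34 = 144 - 136 = 8,  λ = (12 ± √8)/2 = (12 ± 2.8284)/2 ≈ 7.4142 or 4.5858.
  Sorted: λ_1 = 7.4142,  λ_2 = 4.5858,  λ_3 = 3  (check: sum = 15 = tr ✓).

Step 4 — unit eigenvector for λ_1 ≈ 7.4142: v spans the null space of (Sigma - λ_1 I), whose rows are
  r_1 = (-2.4142, 0, -1),  r_2 = (0, -4.4142, 0),  r_3 = (-1, 0, -0.4142).
  v is orthogonal to every row, so take v ∝ r_1 × r_2 = ((0)·(0) - (-1)·(-4.4142), (-1)·(0) - (-2.4142)·(0), (-2.4142)·(-4.4142) - (0)·(0)) ≈ (-4.4142, 0, 10.6569).
  Rescale (multiply by -1 so the first nonzero entry is positive): u = (4.4142, 0, -10.6569).
  ||u|| = √((4.4142)² + (0)² + (-10.6569)²) = √(133.0538) ≈ 11.5349,  v_1 = u/||u|| ≈ (0.3827, 0, -0.9239) (||v_1|| = 1).

λ_1 = 7.4142,  λ_2 = 4.5858,  λ_3 = 3;  v_1 ≈ (0.3827, 0, -0.9239)


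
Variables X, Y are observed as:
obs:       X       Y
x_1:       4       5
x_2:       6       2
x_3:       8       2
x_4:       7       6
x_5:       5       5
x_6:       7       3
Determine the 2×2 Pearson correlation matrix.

Step 1 — column means:
  mean(X) = (4 + 6 + 8 + 7 + 5 + 7) / 6 = 37/6 = 6.1667
  mean(Y) = (5 + 2 + 2 + 6 + 5 + 3) / 6 = 23/6 = 3.8333

Step 2 — sample variances and covariances s[i,j] = (1/(n-1)) · Σ_k (x_{k,i} - mean_i) · (x_{k,j} - mean_j), with n-1 = 5:
  s[X,X] = ((-2.1667)·(-2.1667) + (-0.1667)·(-0.1667) + (1.8333)·(1.8333) + (0.8333)·(0.8333) + (-1.1667)·(-1.1667) + (0.8333)·(0.8333)) / 5 = 10.8333/5 = 2.1667
  s[X,Y] = ((-2.1667)·(1.1667) + (-0.1667)·(-1.8333) + (1.8333)·(-1.8333) + (0.8333)·(2.1667) + (-1.1667)·(1.1667) + (0.8333)·(-0.8333)) / 5 = -5.8333/5 = -1.1667
  s[Y,Y] = ((1.1667)·(1.1667) + (-1.8333)·(-1.8333) + (-1.8333)·(-1.8333) + (2.1667)·(2.1667) + (1.1667)·(1.1667) + (-0.8333)·(-0.8333)) / 5 = 14.8333/5 = 2.9667
  Sample standard deviations s_i = √(s[i,i]):
  s(X) = √(2.1667) = 1.472
  s(Y) = √(2.9667) = 1.7224

Step 3 — r_{ij} = s_{ij} / (s_i · s_j):
  r[X,X] = 1 (diagonal).
  r[X,Y] = -1.1667 / (1.472 · 1.7224) = -1.1667 / 2.5353 = -0.4602
  r[Y,Y] = 1 (diagonal).

R is symmetric with unit diagonal. Assembling:

R = [[1, -0.4602],
 [-0.4602, 1]]


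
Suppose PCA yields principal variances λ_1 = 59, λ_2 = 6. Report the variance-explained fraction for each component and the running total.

Step 1 — total variance = trace(Sigma) = Σ λ_i = 59 + 6 = 65.

Step 2 — fraction explained by component i = λ_i / Σ λ:
  PC1: 59/65 = 0.9077
  PC2: 6/65 = 0.0923

Step 3 — cumulative fraction after k components = (λ_1 + ... + λ_k) / Σ λ:
  k = 1: 59/65 = 0.9077
  k = 2: (59 + 6)/65 = 65/65 = 1

Summary (fraction, with percent):

explained: PC1 0.9077 (90.77%), PC2 0.0923 (9.23%);  cumulative: 0.9077, 1


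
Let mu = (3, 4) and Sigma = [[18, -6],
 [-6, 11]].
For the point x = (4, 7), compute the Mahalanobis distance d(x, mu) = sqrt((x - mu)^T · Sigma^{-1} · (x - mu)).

Step 1 — centre the observation: (x - mu) = (1, 3).

Step 2 — invert Sigma. det(Sigma) = 18·11 - (-6)² = 162.
  Sigma^{-1} = (1/det) · [[d, -b], [-b, a]] = [[0.0679, 0.037],
 [0.037, 0.1111]].

Step 3 — form the quadratic (x - mu)^T · Sigma^{-1} · (x - mu):
  Sigma^{-1} · (x - mu) = (0.179, 0.3704).
  (x - mu)^T · [Sigma^{-1} · (x - mu)] = (1)·(0.179) + (3)·(0.3704) = 1.2901.

Step 4 — take square root: d = √(1.2901) ≈ 1.1358.

d(x, mu) = √(1.2901) ≈ 1.1358


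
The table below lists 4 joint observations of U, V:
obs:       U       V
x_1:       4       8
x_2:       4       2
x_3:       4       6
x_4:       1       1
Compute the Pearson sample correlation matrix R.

Step 1 — column means:
  mean(U) = (4 + 4 + 4 + 1) / 4 = 13/4 = 3.25
  mean(V) = (8 + 2 + 6 + 1) / 4 = 17/4 = 4.25

Step 2 — sample variances and covariances s[i,j] = (1/(n-1)) · Σ_k (x_{k,i} - mean_i) · (x_{k,j} - mean_j), with n-1 = 3:
  s[U,U] = ((0.75)·(0.75) + (0.75)·(0.75) + (0.75)·(0.75) + (-2.25)·(-2.25)) / 3 = 6.75/3 = 2.25
  s[U,V] = ((0.75)·(3.75) + (0.75)·(-2.25) + (0.75)·(1.75) + (-2.25)·(-3.25)) / 3 = 9.75/3 = 3.25
  s[V,V] = ((3.75)·(3.75) + (-2.25)·(-2.25) + (1.75)·(1.75) + (-3.25)·(-3.25)) / 3 = 32.75/3 = 10.9167
  Sample standard deviations s_i = √(s[i,i]):
  s(U) = √(2.25) = 1.5
  s(V) = √(10.9167) = 3.304

Step 3 — r_{ij} = s_{ij} / (s_i · s_j):
  r[U,U] = 1 (diagonal).
  r[U,V] = 3.25 / (1.5 · 3.304) = 3.25 / 4.9561 = 0.6558
  r[V,V] = 1 (diagonal).

R is symmetric with unit diagonal. Assembling:

R = [[1, 0.6558],
 [0.6558, 1]]


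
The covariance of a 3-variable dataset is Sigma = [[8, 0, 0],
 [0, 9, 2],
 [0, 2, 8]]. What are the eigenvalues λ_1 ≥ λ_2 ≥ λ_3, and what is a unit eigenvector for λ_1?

Step 1 — characteristic polynomial p(λ) = det(λI - Sigma) = λ³ - tr·λ² + c_1·λ - det, where tr = trace, c_1 = sum of the principal 2×2 minors, det = det(Sigma):
  tr = 8 + 9 + 8 = 25,
  c_1 = (8·9 - (0)²) + (8·8 - (0)²) + (9·8 - (2)²) = 72 + 64 + 68 = 204,
  det = 8·(9·8 - (2)²) - (0)·((0)·8 - (2)·(0)) + (0)·((0)·(2) - 9·(0)) = 8·(68) - (0)·(0) + (0)·(0) = 544.
  So p(λ) = λ³ - 25λ² + 204λ - 544.
Step 2 — look for an integer root (rational root theorem: any rational root is an integer divisor of 544). Testing λ = 8:
  p(8) = 512 - 1600 + 1632 - 544 = 0  ✓
  Dividing out (λ - 8): p(λ) = (λ - 8)(λ² - 17λ + 68).
Step 3 — remaining eigenvalues from the quadratic λ² - 17λ + 68 = 0:
  Δ = 17² - 4·68 = 289 - 272 = 17,  λ = (17 ± √17)/2 = (17 ± 4.1231)/2 ≈ 10.5616 or 6.4384.
  Sorted: λ_1 = 10.5616,  λ_2 = 8,  λ_3 = 6.4384  (check: sum = 25 = tr ✓).

Step 4 — unit eigenvector for λ_1 ≈ 10.5616: v spans the null space of (Sigma - λ_1 I), whose rows are
  r_1 = (-2.5616, 0, 0),  r_2 = (0, -1.5616, 2),  r_3 = (0, 2, -2.5616).
  v is orthogonal to every row, so take v ∝ r_1 × r_2 = ((0)·(2) - (0)·(-1.5616), (0)·(0) - (-2.5616)·(2), (-2.5616)·(-1.5616) - (0)·(0)) ≈ (0, 5.1231, 4).
  Let u = (0, 5.1231, 4).
  ||u|| = √((0)² + (5.1231)² + (4)²) = √(42.2462) ≈ 6.4997,  v_1 = u/||u|| ≈ (0, 0.7882, 0.6154) (||v_1|| = 1).

λ_1 = 10.5616,  λ_2 = 8,  λ_3 = 6.4384;  v_1 ≈ (0, 0.7882, 0.6154)


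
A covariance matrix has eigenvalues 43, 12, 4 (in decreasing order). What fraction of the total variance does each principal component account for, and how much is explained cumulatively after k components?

Step 1 — total variance = trace(Sigma) = Σ λ_i = 43 + 12 + 4 = 59.

Step 2 — fraction explained by component i = λ_i / Σ λ:
  PC1: 43/59 = 0.7288
  PC2: 12/59 = 0.2034
  PC3: 4/59 = 0.0678

Step 3 — cumulative fraction after k components = (λ_1 + ... + λ_k) / Σ λ:
  k = 1: 43/59 = 0.7288
  k = 2: (43 + 12)/59 = 55/59 = 0.9322
  k = 3: (43 + 12 + 4)/59 = 59/59 = 1

Summary (fraction, with percent):

explained: PC1 0.7288 (72.88%), PC2 0.2034 (20.34%), PC3 0.0678 (6.78%);  cumulative: 0.7288, 0.9322, 1


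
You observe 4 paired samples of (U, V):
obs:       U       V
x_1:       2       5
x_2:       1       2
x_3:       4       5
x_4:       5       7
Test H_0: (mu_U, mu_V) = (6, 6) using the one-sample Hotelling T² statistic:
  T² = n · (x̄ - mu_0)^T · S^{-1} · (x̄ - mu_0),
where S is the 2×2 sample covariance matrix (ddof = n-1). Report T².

Step 1 — sample mean vector:
  mean(U) = (2 + 1 + 4 + 5) / 4 = 12/4 = 3
  mean(V) = (5 + 2 + 5 + 7) / 4 = 19/4 = 4.75
  x̄ = (3, 4.75),  deviation x̄ - mu_0 = (3, 4.75) - (6, 6) = (-3, -1.25).

Step 2 — sample covariance matrix, S[i,j] = (1/(n-1)) · Σ_k (x_{k,i} - mean_i) · (x_{k,j} - mean_j), divisor n-1 = 3:
  S[U,U] = ((-1)·(-1) + (-2)·(-2) + (1)·(1) + (2)·(2)) / 3 = 10/3 = 3.3333
  S[U,V] = ((-1)·(0.25) + (-2)·(-2.75) + (1)·(0.25) + (2)·(2.25)) / 3 = 10/3 = 3.3333
  S[V,V] = ((0.25)·(0.25) + (-2.75)·(-2.75) + (0.25)·(0.25) + (2.25)·(2.25)) / 3 = 12.75/3 = 4.25
  S = [[3.3333, 3.3333],
 [3.3333, 4.25]].

Step 3 — invert S. det(S) = 3.3333·4.25 - (3.3333)² = 3.0556.
  S^{-1} = (1/det) · [[d, -b], [-b, a]] = [[1.3909, -1.0909],
 [-1.0909, 1.0909]].

Step 4 — quadratic form (x̄ - mu_0)^T · S^{-1} · (x̄ - mu_0):
  S^{-1} · (x̄ - mu_0) = (-2.8091, 1.9091),
  (x̄ - mu_0)^T · [...] = (-3)·(-2.8091) + (-1.25)·(1.9091) = 6.0409.

Step 5 — scale by n: T² = 4 · 6.0409 = 24.1636.

T² ≈ 24.1636


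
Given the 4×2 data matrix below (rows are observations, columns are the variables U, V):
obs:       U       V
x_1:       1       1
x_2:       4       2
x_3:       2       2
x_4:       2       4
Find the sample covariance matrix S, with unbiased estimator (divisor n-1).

Step 1 — column means:
  mean(U) = (1 + 4 + 2 + 2) / 4 = 9/4 = 2.25
  mean(V) = (1 + 2 + 2 + 4) / 4 = 9/4 = 2.25

Step 2 — sample covariance S[i,j] = (1/(n-1)) · Σ_k (x_{k,i} - mean_i) · (x_{k,j} - mean_j), with n-1 = 3.
  S[U,U] = ((-1.25)·(-1.25) + (1.75)·(1.75) + (-0.25)·(-0.25) + (-0.25)·(-0.25)) / 3 = 4.75/3 = 1.5833
  S[U,V] = ((-1.25)·(-1.25) + (1.75)·(-0.25) + (-0.25)·(-0.25) + (-0.25)·(1.75)) / 3 = 0.75/3 = 0.25
  S[V,V] = ((-1.25)·(-1.25) + (-0.25)·(-0.25) + (-0.25)·(-0.25) + (1.75)·(1.75)) / 3 = 4.75/3 = 1.5833

S is symmetric (S[j,i] = S[i,j]). Assembling:

S = [[1.5833, 0.25],
 [0.25, 1.5833]]


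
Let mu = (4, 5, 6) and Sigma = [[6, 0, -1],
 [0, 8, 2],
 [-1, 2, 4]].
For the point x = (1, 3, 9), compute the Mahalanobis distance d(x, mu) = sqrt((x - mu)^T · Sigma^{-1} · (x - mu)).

Step 1 — centre the observation: (x - mu) = (-3, -2, 3).

Step 2 — invert Sigma (cofactor / det for 3×3, or solve directly):
  Sigma^{-1} = [[0.175, -0.0125, 0.05],
 [-0.0125, 0.1438, -0.075],
 [0.05, -0.075, 0.3]].

Step 3 — form the quadratic (x - mu)^T · Sigma^{-1} · (x - mu):
  Sigma^{-1} · (x - mu) = (-0.35, -0.475, 0.9).
  (x - mu)^T · [Sigma^{-1} · (x - mu)] = (-3)·(-0.35) + (-2)·(-0.475) + (3)·(0.9) = 4.7.

Step 4 — take square root: d = √(4.7) ≈ 2.1679.

d(x, mu) = √(4.7) ≈ 2.1679


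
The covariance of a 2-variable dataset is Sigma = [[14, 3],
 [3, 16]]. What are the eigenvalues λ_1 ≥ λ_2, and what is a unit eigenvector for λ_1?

Step 1 — characteristic polynomial of 2×2 Sigma:
  det(Sigma - λI) = λ² - trace · λ + det = 0.
  trace = 14 + 16 = 30, det = 14·16 - (3)² = 215.
Step 2 — discriminant:
  Δ = trace² - 4·det = 900 - 860 = 40.
Step 3 — eigenvalues:
  λ = (trace ± √Δ)/2 = (30 ± 6.3246)/2,
  λ_1 = 18.1623,  λ_2 = 11.8377.

Step 4 — unit eigenvector for λ_1: solve (Sigma - λ_1 I)v = 0. First row:
  (14 - 18.1623)·v_x + (3)·v_y = 0, i.e. (-4.1623)·v_x + (3)·v_y = 0,
  so v ∝ (b, λ_1 - a) = (3, 4.1623) = u.
  ||u|| = √((3)² + (4.1623)²) = √(26.3246) ≈ 5.1307,
  v_1 = u/||u|| ≈ (0.5847, 0.8112) (||v_1|| = 1).

λ_1 = 18.1623,  λ_2 = 11.8377;  v_1 ≈ (0.5847, 0.8112)


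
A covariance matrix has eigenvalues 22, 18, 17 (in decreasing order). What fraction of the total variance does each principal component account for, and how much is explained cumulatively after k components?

Step 1 — total variance = trace(Sigma) = Σ λ_i = 22 + 18 + 17 = 57.

Step 2 — fraction explained by component i = λ_i / Σ λ:
  PC1: 22/57 = 0.386
  PC2: 18/57 = 0.3158
  PC3: 17/57 = 0.2982

Step 3 — cumulative fraction after k components = (λ_1 + ... + λ_k) / Σ λ:
  k = 1: 22/57 = 0.386
  k = 2: (22 + 18)/57 = 40/57 = 0.7018
  k = 3: (22 + 18 + 17)/57 = 57/57 = 1

Summary (fraction, with percent):

explained: PC1 0.386 (38.6%), PC2 0.3158 (31.58%), PC3 0.2982 (29.82%);  cumulative: 0.386, 0.7018, 1


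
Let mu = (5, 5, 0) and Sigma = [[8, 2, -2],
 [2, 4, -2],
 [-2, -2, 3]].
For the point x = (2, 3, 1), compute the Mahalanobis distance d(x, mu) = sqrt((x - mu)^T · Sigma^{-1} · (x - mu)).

Step 1 — centre the observation: (x - mu) = (-3, -2, 1).

Step 2 — invert Sigma (cofactor / det for 3×3, or solve directly):
  Sigma^{-1} = [[0.1538, -0.0385, 0.0769],
 [-0.0385, 0.3846, 0.2308],
 [0.0769, 0.2308, 0.5385]].

Step 3 — form the quadratic (x - mu)^T · Sigma^{-1} · (x - mu):
  Sigma^{-1} · (x - mu) = (-0.3077, -0.4231, -0.1538).
  (x - mu)^T · [Sigma^{-1} · (x - mu)] = (-3)·(-0.3077) + (-2)·(-0.4231) + (1)·(-0.1538) = 1.6154.

Step 4 — take square root: d = √(1.6154) ≈ 1.271.

d(x, mu) = √(1.6154) ≈ 1.271


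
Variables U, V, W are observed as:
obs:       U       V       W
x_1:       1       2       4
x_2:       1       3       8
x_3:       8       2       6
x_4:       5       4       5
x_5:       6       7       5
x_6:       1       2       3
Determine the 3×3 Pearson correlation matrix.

Step 1 — column means:
  mean(U) = (1 + 1 + 8 + 5 + 6 + 1) / 6 = 22/6 = 3.6667
  mean(V) = (2 + 3 + 2 + 4 + 7 + 2) / 6 = 20/6 = 3.3333
  mean(W) = (4 + 8 + 6 + 5 + 5 + 3) / 6 = 31/6 = 5.1667

Step 2 — sample variances and covariances s[i,j] = (1/(n-1)) · Σ_k (x_{k,i} - mean_i) · (x_{k,j} - mean_j), with n-1 = 5:
  s[U,U] = ((-2.6667)·(-2.6667) + (-2.6667)·(-2.6667) + (4.3333)·(4.3333) + (1.3333)·(1.3333) + (2.3333)·(2.3333) + (-2.6667)·(-2.6667)) / 5 = 47.3333/5 = 9.4667
  s[U,V] = ((-2.6667)·(-1.3333) + (-2.6667)·(-0.3333) + (4.3333)·(-1.3333) + (1.3333)·(0.6667) + (2.3333)·(3.6667) + (-2.6667)·(-1.3333)) / 5 = 11.6667/5 = 2.3333
  s[U,W] = ((-2.6667)·(-1.1667) + (-2.6667)·(2.8333) + (4.3333)·(0.8333) + (1.3333)·(-0.1667) + (2.3333)·(-0.1667) + (-2.6667)·(-2.1667)) / 5 = 4.3333/5 = 0.8667
  s[V,V] = ((-1.3333)·(-1.3333) + (-0.3333)·(-0.3333) + (-1.3333)·(-1.3333) + (0.6667)·(0.6667) + (3.6667)·(3.6667) + (-1.3333)·(-1.3333)) / 5 = 19.3333/5 = 3.8667
  s[V,W] = ((-1.3333)·(-1.1667) + (-0.3333)·(2.8333) + (-1.3333)·(0.8333) + (0.6667)·(-0.1667) + (3.6667)·(-0.1667) + (-1.3333)·(-2.1667)) / 5 = 1.6667/5 = 0.3333
  s[W,W] = ((-1.1667)·(-1.1667) + (2.8333)·(2.8333) + (0.8333)·(0.8333) + (-0.1667)·(-0.1667) + (-0.1667)·(-0.1667) + (-2.1667)·(-2.1667)) / 5 = 14.8333/5 = 2.9667
  Sample standard deviations s_i = √(s[i,i]):
  s(U) = √(9.4667) = 3.0768
  s(V) = √(3.8667) = 1.9664
  s(W) = √(2.9667) = 1.7224

Step 3 — r_{ij} = s_{ij} / (s_i · s_j):
  r[U,U] = 1 (diagonal).
  r[U,V] = 2.3333 / (3.0768 · 1.9664) = 2.3333 / 6.0502 = 0.3857
  r[U,W] = 0.8667 / (3.0768 · 1.7224) = 0.8667 / 5.2995 = 0.1635
  r[V,V] = 1 (diagonal).
  r[V,W] = 0.3333 / (1.9664 · 1.7224) = 0.3333 / 3.3869 = 0.0984
  r[W,W] = 1 (diagonal).

R is symmetric with unit diagonal. Assembling:

R = [[1, 0.3857, 0.1635],
 [0.3857, 1, 0.0984],
 [0.1635, 0.0984, 1]]


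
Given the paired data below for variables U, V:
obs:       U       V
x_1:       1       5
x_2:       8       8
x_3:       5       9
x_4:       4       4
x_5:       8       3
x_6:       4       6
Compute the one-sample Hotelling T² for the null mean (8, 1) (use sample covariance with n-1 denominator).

Step 1 — sample mean vector:
  mean(U) = (1 + 8 + 5 + 4 + 8 + 4) / 6 = 30/6 = 5
  mean(V) = (5 + 8 + 9 + 4 + 3 + 6) / 6 = 35/6 = 5.8333
  x̄ = (5, 5.8333),  deviation x̄ - mu_0 = (5, 5.8333) - (8, 1) = (-3, 4.8333).

Step 2 — sample covariance matrix, S[i,j] = (1/(n-1)) · Σ_k (x_{k,i} - mean_i) · (x_{k,j} - mean_j), divisor n-1 = 5:
  S[U,U] = ((-4)·(-4) + (3)·(3) + (0)·(0) + (-1)·(-1) + (3)·(3) + (-1)·(-1)) / 5 = 36/5 = 7.2
  S[U,V] = ((-4)·(-0.8333) + (3)·(2.1667) + (0)·(3.1667) + (-1)·(-1.8333) + (3)·(-2.8333) + (-1)·(0.1667)) / 5 = 3/5 = 0.6
  S[V,V] = ((-0.8333)·(-0.8333) + (2.1667)·(2.1667) + (3.1667)·(3.1667) + (-1.8333)·(-1.8333) + (-2.8333)·(-2.8333) + (0.1667)·(0.1667)) / 5 = 26.8333/5 = 5.3667
  S = [[7.2, 0.6],
 [0.6, 5.3667]].

Step 3 — invert S. det(S) = 7.2·5.3667 - (0.6)² = 38.28.
  S^{-1} = (1/det) · [[d, -b], [-b, a]] = [[0.1402, -0.0157],
 [-0.0157, 0.1881]].

Step 4 — quadratic form (x̄ - mu_0)^T · S^{-1} · (x̄ - mu_0):
  S^{-1} · (x̄ - mu_0) = (-0.4963, 0.9561),
  (x̄ - mu_0)^T · [...] = (-3)·(-0.4963) + (4.8333)·(0.9561) = 6.1102.

Step 5 — scale by n: T² = 6 · 6.1102 = 36.6614.

T² ≈ 36.6614


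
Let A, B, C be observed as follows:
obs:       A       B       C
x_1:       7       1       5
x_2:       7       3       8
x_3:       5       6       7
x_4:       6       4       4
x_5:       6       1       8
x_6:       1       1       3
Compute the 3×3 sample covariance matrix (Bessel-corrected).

Step 1 — column means:
  mean(A) = (7 + 7 + 5 + 6 + 6 + 1) / 6 = 32/6 = 5.3333
  mean(B) = (1 + 3 + 6 + 4 + 1 + 1) / 6 = 16/6 = 2.6667
  mean(C) = (5 + 8 + 7 + 4 + 8 + 3) / 6 = 35/6 = 5.8333

Step 2 — sample covariance S[i,j] = (1/(n-1)) · Σ_k (x_{k,i} - mean_i) · (x_{k,j} - mean_j), with n-1 = 5.
  S[A,A] = ((1.6667)·(1.6667) + (1.6667)·(1.6667) + (-0.3333)·(-0.3333) + (0.6667)·(0.6667) + (0.6667)·(0.6667) + (-4.3333)·(-4.3333)) / 5 = 25.3333/5 = 5.0667
  S[A,B] = ((1.6667)·(-1.6667) + (1.6667)·(0.3333) + (-0.3333)·(3.3333) + (0.6667)·(1.3333) + (0.6667)·(-1.6667) + (-4.3333)·(-1.6667)) / 5 = 3.6667/5 = 0.7333
  S[A,C] = ((1.6667)·(-0.8333) + (1.6667)·(2.1667) + (-0.3333)·(1.1667) + (0.6667)·(-1.8333) + (0.6667)·(2.1667) + (-4.3333)·(-2.8333)) / 5 = 14.3333/5 = 2.8667
  S[B,B] = ((-1.6667)·(-1.6667) + (0.3333)·(0.3333) + (3.3333)·(3.3333) + (1.3333)·(1.3333) + (-1.6667)·(-1.6667) + (-1.6667)·(-1.6667)) / 5 = 21.3333/5 = 4.2667
  S[B,C] = ((-1.6667)·(-0.8333) + (0.3333)·(2.1667) + (3.3333)·(1.1667) + (1.3333)·(-1.8333) + (-1.6667)·(2.1667) + (-1.6667)·(-2.8333)) / 5 = 4.6667/5 = 0.9333
  S[C,C] = ((-0.8333)·(-0.8333) + (2.1667)·(2.1667) + (1.1667)·(1.1667) + (-1.8333)·(-1.8333) + (2.1667)·(2.1667) + (-2.8333)·(-2.8333)) / 5 = 22.8333/5 = 4.5667

S is symmetric (S[j,i] = S[i,j]). Assembling:

S = [[5.0667, 0.7333, 2.8667],
 [0.7333, 4.2667, 0.9333],
 [2.8667, 0.9333, 4.5667]]


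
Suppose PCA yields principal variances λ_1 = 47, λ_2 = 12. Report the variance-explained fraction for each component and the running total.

Step 1 — total variance = trace(Sigma) = Σ λ_i = 47 + 12 = 59.

Step 2 — fraction explained by component i = λ_i / Σ λ:
  PC1: 47/59 = 0.7966
  PC2: 12/59 = 0.2034

Step 3 — cumulative fraction after k components = (λ_1 + ... + λ_k) / Σ λ:
  k = 1: 47/59 = 0.7966
  k = 2: (47 + 12)/59 = 59/59 = 1

Summary (fraction, with percent):

explained: PC1 0.7966 (79.66%), PC2 0.2034 (20.34%);  cumulative: 0.7966, 1


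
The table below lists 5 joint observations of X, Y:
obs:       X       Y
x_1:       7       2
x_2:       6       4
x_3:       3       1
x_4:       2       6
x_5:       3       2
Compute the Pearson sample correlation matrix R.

Step 1 — column means:
  mean(X) = (7 + 6 + 3 + 2 + 3) / 5 = 21/5 = 4.2
  mean(Y) = (2 + 4 + 1 + 6 + 2) / 5 = 15/5 = 3

Step 2 — sample variances and covariances s[i,j] = (1/(n-1)) · Σ_k (x_{k,i} - mean_i) · (x_{k,j} - mean_j), with n-1 = 4:
  s[X,X] = ((2.8)·(2.8) + (1.8)·(1.8) + (-1.2)·(-1.2) + (-2.2)·(-2.2) + (-1.2)·(-1.2)) / 4 = 18.8/4 = 4.7
  s[X,Y] = ((2.8)·(-1) + (1.8)·(1) + (-1.2)·(-2) + (-2.2)·(3) + (-1.2)·(-1)) / 4 = -4/4 = -1
  s[Y,Y] = ((-1)·(-1) + (1)·(1) + (-2)·(-2) + (3)·(3) + (-1)·(-1)) / 4 = 16/4 = 4
  Sample standard deviations s_i = √(s[i,i]):
  s(X) = √(4.7) = 2.1679
  s(Y) = √(4) = 2

Step 3 — r_{ij} = s_{ij} / (s_i · s_j):
  r[X,X] = 1 (diagonal).
  r[X,Y] = -1 / (2.1679 · 2) = -1 / 4.3359 = -0.2306
  r[Y,Y] = 1 (diagonal).

R is symmetric with unit diagonal. Assembling:

R = [[1, -0.2306],
 [-0.2306, 1]]


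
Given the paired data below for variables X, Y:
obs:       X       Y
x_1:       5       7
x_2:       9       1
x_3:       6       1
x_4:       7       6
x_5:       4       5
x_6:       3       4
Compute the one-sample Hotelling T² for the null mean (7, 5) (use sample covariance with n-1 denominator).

Step 1 — sample mean vector:
  mean(X) = (5 + 9 + 6 + 7 + 4 + 3) / 6 = 34/6 = 5.6667
  mean(Y) = (7 + 1 + 1 + 6 + 5 + 4) / 6 = 24/6 = 4
  x̄ = (5.6667, 4),  deviation x̄ - mu_0 = (5.6667, 4) - (7, 5) = (-1.3333, -1).

Step 2 — sample covariance matrix, S[i,j] = (1/(n-1)) · Σ_k (x_{k,i} - mean_i) · (x_{k,j} - mean_j), divisor n-1 = 5:
  S[X,X] = ((-0.6667)·(-0.6667) + (3.3333)·(3.3333) + (0.3333)·(0.3333) + (1.3333)·(1.3333) + (-1.6667)·(-1.6667) + (-2.6667)·(-2.6667)) / 5 = 23.3333/5 = 4.6667
  S[X,Y] = ((-0.6667)·(3) + (3.3333)·(-3) + (0.3333)·(-3) + (1.3333)·(2) + (-1.6667)·(1) + (-2.6667)·(0)) / 5 = -12/5 = -2.4
  S[Y,Y] = ((3)·(3) + (-3)·(-3) + (-3)·(-3) + (2)·(2) + (1)·(1) + (0)·(0)) / 5 = 32/5 = 6.4
  S = [[4.6667, -2.4],
 [-2.4, 6.4]].

Step 3 — invert S. det(S) = 4.6667·6.4 - (-2.4)² = 24.1067.
  S^{-1} = (1/det) · [[d, -b], [-b, a]] = [[0.2655, 0.0996],
 [0.0996, 0.1936]].

Step 4 — quadratic form (x̄ - mu_0)^T · S^{-1} · (x̄ - mu_0):
  S^{-1} · (x̄ - mu_0) = (-0.4535, -0.3263),
  (x̄ - mu_0)^T · [...] = (-1.3333)·(-0.4535) + (-1)·(-0.3263) = 0.931.

Step 5 — scale by n: T² = 6 · 0.931 = 5.5863.

T² ≈ 5.5863
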